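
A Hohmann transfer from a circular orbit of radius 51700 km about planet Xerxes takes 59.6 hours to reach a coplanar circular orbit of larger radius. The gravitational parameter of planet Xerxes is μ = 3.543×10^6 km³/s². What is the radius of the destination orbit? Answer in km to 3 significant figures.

r₂ = 4.58×10^5 km

Transfer time t = 59.6 hours = 2.1456×10^5 s, and t = π√(a_t³/μ).
So a_t = (μ t²/π²)^(1/3) = (3.543×10^6 × (2.1456×10^5)² / π²)^(1/3) = 2.5472×10^5 km.
Since a_t = (r₁ + r₂)/2, r₂ = 2a_t − r₁ = 2×2.5472×10^5 − 51700 = 4.5774×10^5 km.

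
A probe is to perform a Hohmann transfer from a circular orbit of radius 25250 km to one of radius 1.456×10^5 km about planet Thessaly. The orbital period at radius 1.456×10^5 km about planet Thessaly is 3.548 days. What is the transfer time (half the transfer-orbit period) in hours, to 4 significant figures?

t = 19.13 hours

From Kepler's third law T² = 4π²r³/μ at r = 1.456×10^5 km, T = 3.548 days = 3.548 × 86400 s = 3.065472×10^5 s: μ = 4π²r³/T² = 1.29673×10^6 km³/s².
Transfer-ellipse semi-major axis a_t = (r₁ + r₂)/2 = (25250 + 1.456×10^5)/2 = 85425 km.
By Kepler's third law the transfer-orbit period is T = 2π√(a_t³/μ), so t = T/2 = 68880 s.
Converting: 68880 s ÷ 3600 s/hour = 19.13 hours.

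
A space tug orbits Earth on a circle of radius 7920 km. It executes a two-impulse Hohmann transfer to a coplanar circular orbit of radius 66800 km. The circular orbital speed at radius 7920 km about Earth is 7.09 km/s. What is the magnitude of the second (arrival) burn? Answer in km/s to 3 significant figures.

Δv₂ = 1.32 km/s

From the circular-orbit relation v² = μ/r at r = 7920 km: μ = v²r = (7.09)² × 7920 = 3.98123×10^5 km³/s².
Transfer-ellipse semi-major axis a_t = (r₁ + r₂)/2 = (7920 + 66800)/2 = 37360 km.
On the circular orbit at r = 66800 km, v_c = √(μ/r) = 2.441 km/s.
Transfer-orbit speed at the same r (vis-viva, a = a_t): v_t = √[μ(2/r − 1/a_t)] = 1.124 km/s.
Δv₂ = |v_t − v_c| = |1.124 − 2.441| = 1.317 km/s.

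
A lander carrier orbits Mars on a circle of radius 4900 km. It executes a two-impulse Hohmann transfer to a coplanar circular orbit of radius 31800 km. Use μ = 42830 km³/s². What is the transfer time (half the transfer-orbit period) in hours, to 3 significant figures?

Transfer-ellipse semi-major axis a_t = (r₁ + r₂)/2 = (4900 + 31800)/2 = 18350 km.
Transfer time t = π√(a_t³/μ) = π√((18350)³ / 42830) = 37730 s.
Converting: 37730 s ÷ 3600 s/hour = 10.5 hours.

t = 10.5 hours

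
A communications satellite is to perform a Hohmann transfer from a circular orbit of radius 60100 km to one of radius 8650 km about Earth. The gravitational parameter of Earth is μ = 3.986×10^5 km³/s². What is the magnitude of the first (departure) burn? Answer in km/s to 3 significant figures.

The Hohmann ellipse has a_t = (r₁ + r₂)/2 = 34375 km.
Circular speed at r = 60100 km: v_c = √(μ/r) = 2.575 km/s.
Transfer-orbit speed at the same r (vis-viva, a = a_t): v_t = √[μ(2/r − 1/a_t)] = 1.292 km/s.
Δv₁ = |v_t − v_c| = |1.292 − 2.575| = 1.283 km/s.

Δv₁ = 1.28 km/s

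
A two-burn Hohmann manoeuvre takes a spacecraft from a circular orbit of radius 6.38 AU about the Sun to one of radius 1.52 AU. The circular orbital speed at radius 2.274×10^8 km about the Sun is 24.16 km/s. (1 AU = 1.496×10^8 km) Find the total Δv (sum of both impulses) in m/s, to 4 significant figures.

From the circular-orbit relation v² = μ/r at r = 2.274×10^8 km: μ = v²r = (24.16)² × 2.274×10^8 = 1.32735×10^11 km³/s².
In km: r₁ = 6.38 × 1.496×10^8 = 9.54448×10^8 km; r₂ = 1.52 × 1.496×10^8 = 2.27392×10^8 km.
Semi-major axis of the transfer orbit: a_t = (9.54448×10^8 + 2.27392×10^8)/2 = 5.9092×10^8 km.
At r₁ the circular-orbit speed is v₁ = √(μ/r₁) = 11.7928 km/s.
Transfer-orbit speed at r₁ (v² = μ(2/r − 1/a)): v_a = √[μ(2/r₁ − 1/a_t)] = 7.31542 km/s.
First burn Δv₁ = |v_a − v₁| = 4.477 km/s.
Circular speed at r₂: v₂ = √(μ/r₂) = 24.1604 km/s.
Transfer-orbit speed at r₂: v_p = √[μ(2/r₂ − 1/a_t)] = 30.7055 km/s.
Second burn Δv₂ = |v₂ − v_p| = 6.545 km/s.
Δv = Δv₁ + Δv₂ = 4.477 + 6.545 = 11.02 km/s.

Δv = 11020 m/s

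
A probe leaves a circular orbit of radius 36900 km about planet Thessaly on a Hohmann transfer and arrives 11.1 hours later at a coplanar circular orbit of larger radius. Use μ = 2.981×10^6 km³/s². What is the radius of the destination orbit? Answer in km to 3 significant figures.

Transfer time t = 11.1 hours = 39960 s, and t = π√(a_t³/μ).
So a_t = (μ t²/π²)^(1/3) = (2.981×10^6 × (39960)² / π²)^(1/3) = 78422 km.
Since a_t = (r₁ + r₂)/2, r₂ = 2a_t − r₁ = 2×78422 − 36900 = 1.19944×10^5 km.

r₂ = 1.20×10^5 km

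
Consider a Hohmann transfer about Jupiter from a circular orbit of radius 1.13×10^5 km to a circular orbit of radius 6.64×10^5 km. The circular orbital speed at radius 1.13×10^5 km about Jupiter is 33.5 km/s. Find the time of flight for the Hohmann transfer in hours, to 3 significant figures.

From the circular-orbit relation v² = μ/r at r = 1.13×10^5 km: μ = v²r = (33.5)² × 1.13×10^5 = 1.26814×10^8 km³/s².
Transfer-ellipse semi-major axis a_t = (r₁ + r₂)/2 = (1.130×10^5 + 6.640×10^5)/2 = 3.885×10^5 km.
By Kepler's third law the transfer-orbit period is T = 2π√(a_t³/μ), so t = T/2 = 67550 s.
Converting: 67550 s ÷ 3600 s/hour = 18.8 hours.

t = 18.8 hours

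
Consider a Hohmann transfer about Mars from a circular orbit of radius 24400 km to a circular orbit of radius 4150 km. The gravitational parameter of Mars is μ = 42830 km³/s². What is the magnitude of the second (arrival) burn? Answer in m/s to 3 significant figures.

Δv₂ = 988 m/s

The Hohmann ellipse has a_t = (r₁ + r₂)/2 = 14275 km.
Circular speed at r = 4150 km: v_c = √(μ/r) = 3.2126 km/s.
Vis-viva on the transfer ellipse at r = 4150 km gives v_t = √[μ(2/r − 1/a_t)] = 4.2001 km/s.
Δv₂ = |v_t − v_c| = |4.2001 − 3.2126| = 0.9875 km/s.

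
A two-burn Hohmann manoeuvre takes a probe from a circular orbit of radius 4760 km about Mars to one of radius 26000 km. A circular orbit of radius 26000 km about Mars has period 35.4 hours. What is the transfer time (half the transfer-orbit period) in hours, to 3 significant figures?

t = 8.05 hours

From Kepler's third law T² = 4π²r³/μ at r = 26000 km, T = 35.4 hours = 35.4 × 3600 s = 1.2744×10^5 s: μ = 4π²r³/T² = 42723.6 km³/s².
The Hohmann ellipse has a_t = (r₁ + r₂)/2 = 15380 km.
By Kepler's third law the transfer-orbit period is T = 2π√(a_t³/μ), so t = T/2 = 28990 s.
Converting: 28990 s ÷ 3600 s/hour = 8.05 hours.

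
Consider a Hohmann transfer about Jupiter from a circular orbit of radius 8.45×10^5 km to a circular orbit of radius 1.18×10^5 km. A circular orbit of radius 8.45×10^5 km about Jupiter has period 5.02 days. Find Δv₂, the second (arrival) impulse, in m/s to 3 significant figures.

From Kepler's third law T² = 4π²r³/μ at r = 8.45×10^5 km, T = 5.02 days = 5.02 × 86400 s = 4.33728×10^5 s: μ = 4π²r³/T² = 1.26618×10^8 km³/s².
Transfer-ellipse semi-major axis a_t = (r₁ + r₂)/2 = (8.450×10^5 + 1.180×10^5)/2 = 4.815×10^5 km.
Circular speed at r = 1.180×10^5 km: v_c = √(μ/r) = 32.757 km/s.
Vis-viva on the transfer ellipse at r = 1.180×10^5 km gives v_t = √[μ(2/r − 1/a_t)] = 43.395 km/s.
Δv₂ = |v_t − v_c| = |43.395 − 32.757| = 10.64 km/s.

Δv₂ = 10600 m/s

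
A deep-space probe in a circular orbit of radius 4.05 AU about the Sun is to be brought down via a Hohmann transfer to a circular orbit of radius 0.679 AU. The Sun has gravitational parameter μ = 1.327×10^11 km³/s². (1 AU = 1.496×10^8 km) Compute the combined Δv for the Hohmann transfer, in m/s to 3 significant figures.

Δv = 18000 m/s

In km: r₁ = 4.05 × 1.496×10^8 = 6.0588×10^8 km; r₂ = 0.679 × 1.496×10^8 = 1.015784×10^8 km.
Transfer-ellipse semi-major axis a_t = (r₁ + r₂)/2 = (6.0588×10^8 + 1.015784×10^8)/2 = 3.537292×10^8 km.
At r₁ the circular-orbit speed is v₁ = √(μ/r₁) = 14.80 km/s.
On the transfer ellipse at r₁, vis-viva equation gives v_a = √[μ(2/r₁ − 1/a_t)] = 7.931 km/s.
First burn Δv₁ = |v_a − v₁| = 6.869 km/s.
At r₂, v₂ = √(μ/r₂) = 36.14 km/s.
Transfer-orbit speed at r₂: v_p = √[μ(2/r₂ − 1/a_t)] = 47.30 km/s.
Second burn Δv₂ = |v₂ − v_p| = 11.16 km/s.
Total Δv = Δv₁ + Δv₂ = 18.03 km/s.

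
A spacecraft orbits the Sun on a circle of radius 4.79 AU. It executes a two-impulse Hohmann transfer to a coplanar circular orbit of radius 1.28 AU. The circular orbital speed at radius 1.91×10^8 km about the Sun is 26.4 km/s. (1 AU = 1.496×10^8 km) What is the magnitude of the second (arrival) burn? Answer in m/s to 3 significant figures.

From the circular-orbit relation v² = μ/r at r = 1.91×10^8 km: μ = v²r = (26.4)² × 1.91×10^8 = 1.33119×10^11 km³/s².
In km: r₁ = 4.79 × 1.496×10^8 = 7.16584×10^8 km; r₂ = 1.28 × 1.496×10^8 = 1.91488×10^8 km.
Transfer-ellipse semi-major axis a_t = (r₁ + r₂)/2 = (7.16584×10^8 + 1.91488×10^8)/2 = 4.54036×10^8 km.
Circular speed at r = 1.91488×10^8 km: v_c = √(μ/r) = 26.3663 km/s.
Transfer-orbit speed at the same r (vis-viva, a = a_t): v_t = √[μ(2/r − 1/a_t)] = 33.1237 km/s.
Δv₂ = |v_t − v_c| = |33.1237 − 26.3663| = 6.757 km/s.

Δv₂ = 6760 m/s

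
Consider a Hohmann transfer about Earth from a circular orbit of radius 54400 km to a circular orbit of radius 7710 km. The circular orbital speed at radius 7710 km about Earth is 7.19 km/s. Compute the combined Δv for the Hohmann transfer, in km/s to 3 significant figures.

Δv = 3.68 km/s

From the circular-orbit relation v² = μ/r at r = 7710 km: μ = v²r = (7.19)² × 7710 = 3.98577×10^5 km³/s².
The Hohmann ellipse has a_t = (r₁ + r₂)/2 = 31055 km.
At r₁ the circular-orbit speed is v₁ = √(μ/r₁) = 2.707 km/s.
Transfer-orbit speed at r₁ (v² = μ(2/r − 1/a)): v_a = √[μ(2/r₁ − 1/a_t)] = 1.349 km/s.
First burn Δv₁ = |v_a − v₁| = 1.358 km/s.
Circular speed at r₂: v₂ = √(μ/r₂) = 7.190 km/s.
Transfer-orbit speed at r₂: v_p = √[μ(2/r₂ − 1/a_t)] = 9.516 km/s.
Second burn Δv₂ = |v₂ − v_p| = 2.326 km/s.
Δv = Δv₁ + Δv₂ = 1.358 + 2.326 = 3.684 km/s.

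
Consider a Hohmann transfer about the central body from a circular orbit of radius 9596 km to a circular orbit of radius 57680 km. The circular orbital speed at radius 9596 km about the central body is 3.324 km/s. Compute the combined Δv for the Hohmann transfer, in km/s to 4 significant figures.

From the circular-orbit relation v² = μ/r at r = 9596 km: μ = v²r = (3.324)² × 9596 = 1.06026×10^5 km³/s².
Transfer-ellipse semi-major axis a_t = (r₁ + r₂)/2 = (9596 + 57680)/2 = 33638 km.
Circular speed at r₁: v₁ = √(μ/r₁) = √(1.06026×10^5/9596) = 3.3240 km/s.
Transfer-orbit speed at r₁ (vis-viva equation): v_p = √[μ(2/r₁ − 1/a_t)] = 4.3527 km/s.
First burn Δv₁ = |v_p − v₁| = 1.0287 km/s.
At r₂, v₂ = √(μ/r₂) = 1.35579 km/s.
Transfer-orbit speed at r₂: v_a = √[μ(2/r₂ − 1/a_t)] = 0.724142 km/s.
Second burn Δv₂ = |v₂ − v_a| = 0.63165 km/s.
Total Δv = Δv₁ + Δv₂ = 1.660 km/s.

Δv = 1.660 km/s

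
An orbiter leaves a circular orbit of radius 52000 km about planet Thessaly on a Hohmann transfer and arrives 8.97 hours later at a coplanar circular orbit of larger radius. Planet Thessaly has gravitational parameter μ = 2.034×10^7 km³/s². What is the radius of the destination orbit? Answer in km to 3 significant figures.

Transfer time t = 8.97 hours = 32292 s, and t = π√(a_t³/μ).
So a_t = (μ t²/π²)^(1/3) = (2.034×10^7 × (32292)² / π²)^(1/3) = 1.2905×10^5 km.
Since a_t = (r₁ + r₂)/2, r₂ = 2a_t − r₁ = 2×1.2905×10^5 − 52000 = 2.061×10^5 km.

r₂ = 2.06×10^5 km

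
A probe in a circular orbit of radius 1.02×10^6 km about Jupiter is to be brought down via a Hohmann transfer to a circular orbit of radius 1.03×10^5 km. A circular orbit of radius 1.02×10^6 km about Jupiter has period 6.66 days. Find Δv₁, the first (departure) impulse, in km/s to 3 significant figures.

From Kepler's third law T² = 4π²r³/μ at r = 1.02×10^6 km, T = 6.66 days = 6.66 × 86400 s = 5.75424×10^5 s: μ = 4π²r³/T² = 1.26527×10^8 km³/s².
The Hohmann ellipse has a_t = (r₁ + r₂)/2 = 5.615×10^5 km.
On the circular orbit at r = 1.020×10^6 km, v_c = √(μ/r) = 11.1376 km/s.
Transfer-orbit speed at the same r (vis-viva, a = a_t): v_t = √[μ(2/r − 1/a_t)] = 4.77019 km/s.
Δv₁ = |v_t − v_c| = |4.77019 − 11.1376| = 6.367 km/s.

Δv₁ = 6.37 km/s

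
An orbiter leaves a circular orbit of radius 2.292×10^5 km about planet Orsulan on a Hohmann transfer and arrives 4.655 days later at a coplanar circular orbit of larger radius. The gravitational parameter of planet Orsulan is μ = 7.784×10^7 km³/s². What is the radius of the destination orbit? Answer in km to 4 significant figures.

r₂ = 1.940×10^6 km

Transfer time t = 4.655 days = 4.02192×10^5 s, and t = π√(a_t³/μ).
So a_t = (μ t²/π²)^(1/3) = (7.784×10^7 × (4.02192×10^5)² / π²)^(1/3) = 1.0846×10^6 km.
Since a_t = (r₁ + r₂)/2, r₂ = 2a_t − r₁ = 2×1.0846×10^6 − 2.292×10^5 = 1.940×10^6 km.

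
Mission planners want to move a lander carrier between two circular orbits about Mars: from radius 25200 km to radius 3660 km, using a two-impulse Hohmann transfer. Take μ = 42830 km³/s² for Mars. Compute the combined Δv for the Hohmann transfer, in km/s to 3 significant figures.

The Hohmann ellipse has a_t = (r₁ + r₂)/2 = 14430 km.
At r₁ the circular-orbit speed is v₁ = √(μ/r₁) = 1.3037 km/s.
Transfer-orbit speed at r₁ (vis-viva): v_a = √[μ(2/r₁ − 1/a_t)] = 0.65657 km/s.
First burn Δv₁ = |v_a − v₁| = 0.6471 km/s.
At r₂, v₂ = √(μ/r₂) = 3.421 km/s.
Transfer-orbit speed at r₂: v_p = √[μ(2/r₂ − 1/a_t)] = 4.521 km/s.
Second burn Δv₂ = |v₂ − v_p| = 1.100 km/s.
Δv = Δv₁ + Δv₂ = 0.6471 + 1.100 = 1.747 km/s.

Δv = 1.75 km/s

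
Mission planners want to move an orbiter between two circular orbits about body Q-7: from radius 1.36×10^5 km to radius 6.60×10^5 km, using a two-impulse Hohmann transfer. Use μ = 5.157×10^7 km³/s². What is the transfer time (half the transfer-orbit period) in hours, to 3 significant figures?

t = 30.5 hours

Transfer-ellipse semi-major axis a_t = (r₁ + r₂)/2 = (1.360×10^5 + 6.600×10^5)/2 = 3.980×10^5 km.
Transfer time t = π√(a_t³/μ) = π√((3.980×10^5)³ / 5.157×10^7) = 1.098×10^5 s.
Converting: 1.098×10^5 s ÷ 3600 s/hour = 30.5 hours.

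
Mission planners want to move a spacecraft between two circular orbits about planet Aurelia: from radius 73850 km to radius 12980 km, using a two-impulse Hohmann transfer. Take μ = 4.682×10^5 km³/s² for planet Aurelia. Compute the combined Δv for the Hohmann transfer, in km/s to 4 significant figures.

Transfer-ellipse semi-major axis a_t = (r₁ + r₂)/2 = (73850 + 12980)/2 = 43415 km.
Circular speed at r₁: v₁ = √(μ/r₁) = √(4.682×10^5/73850) = 2.518 km/s.
On the transfer ellipse at r₁, vis-viva gives v_a = √[μ(2/r₁ − 1/a_t)] = 1.377 km/s.
First burn Δv₁ = |v_a − v₁| = 1.141 km/s.
Circular speed at r₂: v₂ = √(μ/r₂) = 6.006 km/s.
Transfer-orbit speed at r₂: v_p = √[μ(2/r₂ − 1/a_t)] = 7.833 km/s.
Second burn Δv₂ = |v₂ − v_p| = 1.827 km/s.
Total Δv = Δv₁ + Δv₂ = 2.968 km/s.

Δv = 2.968 km/s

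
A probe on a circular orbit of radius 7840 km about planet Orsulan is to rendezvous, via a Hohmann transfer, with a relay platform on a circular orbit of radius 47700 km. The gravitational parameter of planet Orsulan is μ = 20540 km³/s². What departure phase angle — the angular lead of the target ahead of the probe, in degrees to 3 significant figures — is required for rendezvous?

Semi-major axis of the transfer orbit: a_t = (7840 + 47700)/2 = 27770 km.
Transfer time t = π√(a_t³/μ) = 1.0144×10^5 s.
The target's mean motion on its circular orbit is ω₂ = √(μ/r₂³) = 1.3757×10^-5 rad/s.
Angle swept by the target during transfer: ω₂·t = 1.3955 rad = 79.96°.
The probe traverses 180° on the transfer ellipse, so the target must lead by 180° − 79.96° = 100°.

φ = 100°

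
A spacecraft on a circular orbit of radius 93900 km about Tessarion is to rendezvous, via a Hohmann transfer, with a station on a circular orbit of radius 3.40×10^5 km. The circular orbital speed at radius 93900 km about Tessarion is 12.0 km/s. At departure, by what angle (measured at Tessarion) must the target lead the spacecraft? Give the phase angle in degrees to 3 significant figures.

From the circular-orbit relation v² = μ/r at r = 93900 km: μ = v²r = (12.0)² × 93900 = 1.35216×10^7 km³/s².
Semi-major axis of the transfer orbit: a_t = (93900 + 3.400×10^5)/2 = 2.1695×10^5 km.
The half-period of the transfer ellipse is t = π√(a_t³/μ) = 86332.7 s.
Target angular speed ω₂ = √(μ/r₂³) = 1.85479×10^-5 rad/s.
Angle swept by the target during transfer: ω₂·t = 1.60129 rad = 91.747°.
The spacecraft traverses 180° on the transfer ellipse, so the target must lead by 180° − 91.747° = 88.3°.

φ = 88.3°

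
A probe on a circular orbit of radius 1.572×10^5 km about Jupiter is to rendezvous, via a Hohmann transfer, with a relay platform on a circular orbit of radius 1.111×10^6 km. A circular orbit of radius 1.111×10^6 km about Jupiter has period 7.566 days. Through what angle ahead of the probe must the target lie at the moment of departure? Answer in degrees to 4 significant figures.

From Kepler's third law T² = 4π²r³/μ at r = 1.111×10^6 km, T = 7.566 days = 7.566 × 86400 s = 6.537024×10^5 s: μ = 4π²r³/T² = 1.26690×10^8 km³/s².
Transfer-ellipse semi-major axis a_t = (r₁ + r₂)/2 = (1.572×10^5 + 1.111×10^6)/2 = 6.341×10^5 km.
The half-period of the transfer ellipse is t = π√(a_t³/μ) = 1.4093×10^5 s.
The target's mean motion on its circular orbit is ω₂ = √(μ/r₂³) = 9.6117×10^-6 rad/s.
Angle swept by the target during transfer: ω₂·t = 1.3546 rad = 77.61°.
Arrival is 180° from departure on the ellipse, so φ = 180° − 77.61° = 102.4°.

φ = 102.4°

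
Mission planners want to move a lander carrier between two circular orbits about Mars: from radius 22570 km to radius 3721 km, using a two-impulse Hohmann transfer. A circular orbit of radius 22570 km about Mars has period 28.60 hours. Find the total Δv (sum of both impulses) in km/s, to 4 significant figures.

From Kepler's third law T² = 4π²r³/μ at r = 22570 km, T = 28.60 hours = 28.60 × 3600 s = 1.0296×10^5 s: μ = 4π²r³/T² = 42817.1 km³/s².
The Hohmann ellipse has a_t = (r₁ + r₂)/2 = 13145.5 km.
Circular speed at r₁: v₁ = √(μ/r₁) = √(42817.1/22570) = 1.37735 km/s.
On the transfer ellipse at r₁, vis-viva equation gives v_a = √[μ(2/r₁ − 1/a_t)] = 0.732798 km/s.
First burn Δv₁ = |v_a − v₁| = 0.64455 km/s.
At r₂, v₂ = √(μ/r₂) = 3.39218 km/s.
Transfer-orbit speed at r₂: v_p = √[μ(2/r₂ − 1/a_t)] = 4.44484 km/s.
Second burn Δv₂ = |v₂ − v_p| = 1.0527 km/s.
Δv = Δv₁ + Δv₂ = 0.64455 + 1.0527 = 1.697 km/s.

Δv = 1.697 km/s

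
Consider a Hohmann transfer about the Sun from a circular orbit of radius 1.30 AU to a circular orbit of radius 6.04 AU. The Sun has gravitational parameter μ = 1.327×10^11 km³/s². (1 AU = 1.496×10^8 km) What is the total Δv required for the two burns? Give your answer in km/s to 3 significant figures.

Δv = 12.3 km/s

In km: r₁ = 1.30 × 1.496×10^8 = 1.9448×10^8 km; r₂ = 6.04 × 1.496×10^8 = 9.03584×10^8 km.
The Hohmann ellipse has a_t = (r₁ + r₂)/2 = 5.49032×10^8 km.
At r₁ the circular-orbit speed is v₁ = √(μ/r₁) = 26.1215 km/s.
Transfer-orbit speed at r₁ (vis-viva): v_p = √[μ(2/r₁ − 1/a_t)] = 33.5107 km/s.
First burn Δv₁ = |v_p − v₁| = 7.3892 km/s.
At r₂, v₂ = √(μ/r₂) = 12.1186 km/s.
Transfer-orbit speed at r₂: v_a = √[μ(2/r₂ − 1/a_t)] = 7.21257 km/s.
Second burn Δv₂ = |v₂ − v_a| = 4.9060 km/s.
Δv = Δv₁ + Δv₂ = 7.3892 + 4.9060 = 12.30 km/s.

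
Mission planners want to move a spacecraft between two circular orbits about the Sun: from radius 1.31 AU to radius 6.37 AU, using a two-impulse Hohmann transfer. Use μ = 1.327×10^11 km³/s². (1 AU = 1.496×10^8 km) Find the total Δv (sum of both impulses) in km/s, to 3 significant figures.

Δv = 12.4 km/s

In km: r₁ = 1.31 × 1.496×10^8 = 1.95976×10^8 km; r₂ = 6.37 × 1.496×10^8 = 9.52952×10^8 km.
Semi-major axis of the transfer orbit: a_t = (1.95976×10^8 + 9.52952×10^8)/2 = 5.74464×10^8 km.
Circular speed at r₁: v₁ = √(μ/r₁) = √(1.327×10^11/1.95976×10^8) = 26.022 km/s.
On the transfer ellipse at r₁, v² = μ(2/r − 1/a) gives v_p = √[μ(2/r₁ − 1/a_t)] = 33.515 km/s.
First burn Δv₁ = |v_p − v₁| = 7.493 km/s.
At r₂, v₂ = √(μ/r₂) = 11.80 km/s.
Transfer-orbit speed at r₂: v_a = √[μ(2/r₂ − 1/a_t)] = 6.892 km/s.
Second burn Δv₂ = |v₂ − v_a| = 4.908 km/s.
Δv = Δv₁ + Δv₂ = 7.493 + 4.908 = 12.40 km/s.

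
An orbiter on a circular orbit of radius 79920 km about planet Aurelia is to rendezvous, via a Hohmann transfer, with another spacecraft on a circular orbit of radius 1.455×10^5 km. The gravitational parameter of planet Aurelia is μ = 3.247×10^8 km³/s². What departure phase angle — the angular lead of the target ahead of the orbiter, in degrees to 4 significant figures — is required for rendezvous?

Transfer-ellipse semi-major axis a_t = (r₁ + r₂)/2 = (79920 + 1.455×10^5)/2 = 1.1271×10^5 km.
The half-period of the transfer ellipse is t = π√(a_t³/μ) = 6597.1 s.
The target's mean motion on its circular orbit is ω₂ = √(μ/r₂³) = 3.2467×10^-4 rad/s.
Angle swept by the target during transfer: ω₂·t = 2.1419 rad = 122.72°.
Arrival is 180° from departure on the ellipse, so φ = 180° − 122.72° = 57.28°.

φ = 57.28°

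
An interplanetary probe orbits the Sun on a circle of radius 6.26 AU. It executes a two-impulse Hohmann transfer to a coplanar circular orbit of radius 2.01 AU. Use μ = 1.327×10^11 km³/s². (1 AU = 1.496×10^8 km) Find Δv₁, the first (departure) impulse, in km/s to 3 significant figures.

Δv₁ = 3.60 km/s

In km: r₁ = 6.26 × 1.496×10^8 = 9.36496×10^8 km; r₂ = 2.01 × 1.496×10^8 = 3.00696×10^8 km.
Transfer-ellipse semi-major axis a_t = (r₁ + r₂)/2 = (9.36496×10^8 + 3.00696×10^8)/2 = 6.18596×10^8 km.
Circular speed at r = 9.36496×10^8 km: v_c = √(μ/r) = 11.9037 km/s.
Transfer-orbit speed at the same r (vis-viva, a = a_t): v_t = √[μ(2/r − 1/a_t)] = 8.29932 km/s.
Δv₁ = |v_t − v_c| = |8.29932 − 11.9037| = 3.604 km/s.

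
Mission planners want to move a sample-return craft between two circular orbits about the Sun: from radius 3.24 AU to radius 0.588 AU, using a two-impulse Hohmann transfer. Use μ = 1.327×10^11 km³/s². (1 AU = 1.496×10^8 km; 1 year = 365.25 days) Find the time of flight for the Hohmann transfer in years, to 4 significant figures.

t = 1.324 years

In km: r₁ = 3.24 × 1.496×10^8 = 4.84704×10^8 km; r₂ = 0.588 × 1.496×10^8 = 8.79648×10^7 km.
Semi-major axis of the transfer orbit: a_t = (4.84704×10^8 + 8.79648×10^7)/2 = 2.863344×10^8 km.
Half the transfer-orbit period gives t = π√(a_t³/μ) = 4.179×10^7 s.
Converting: 4.179×10^7 s ÷ 3.15576×10^7 s/year (365.25 × 86400) = 1.324 years.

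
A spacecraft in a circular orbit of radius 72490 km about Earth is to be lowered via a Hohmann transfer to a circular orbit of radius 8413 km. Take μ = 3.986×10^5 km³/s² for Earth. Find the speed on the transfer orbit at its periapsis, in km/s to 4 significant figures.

The Hohmann ellipse has a_t = (r₁ + r₂)/2 = 40451.5 km.
The periapsis of the transfer ellipse is at r = 8413 km.
Applying v² = μ(2/r − 1/a_t): v = 9.214 km/s.

v = 9.214 km/s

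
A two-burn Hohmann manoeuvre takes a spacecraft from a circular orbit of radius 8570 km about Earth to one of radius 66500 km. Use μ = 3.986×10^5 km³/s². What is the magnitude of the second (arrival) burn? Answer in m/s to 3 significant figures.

The Hohmann ellipse has a_t = (r₁ + r₂)/2 = 37535 km.
Circular speed at r = 66500 km: v_c = √(μ/r) = 2.448 km/s.
Vis-viva on the transfer ellipse at r = 66500 km gives v_t = √[μ(2/r − 1/a_t)] = 1.170 km/s.
Δv₂ = |v_t − v_c| = |1.170 − 2.448| = 1.278 km/s.

Δv₂ = 1280 m/s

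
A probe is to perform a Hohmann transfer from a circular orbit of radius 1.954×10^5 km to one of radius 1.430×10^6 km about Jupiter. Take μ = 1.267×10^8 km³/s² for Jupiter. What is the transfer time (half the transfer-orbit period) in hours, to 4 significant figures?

t = 56.80 hours

Transfer-ellipse semi-major axis a_t = (r₁ + r₂)/2 = (1.954×10^5 + 1.430×10^6)/2 = 8.127×10^5 km.
By Kepler's third law the transfer-orbit period is T = 2π√(a_t³/μ), so t = T/2 = 2.0448×10^5 s.
Converting: 2.0448×10^5 s ÷ 3600 s/hour = 56.80 hours.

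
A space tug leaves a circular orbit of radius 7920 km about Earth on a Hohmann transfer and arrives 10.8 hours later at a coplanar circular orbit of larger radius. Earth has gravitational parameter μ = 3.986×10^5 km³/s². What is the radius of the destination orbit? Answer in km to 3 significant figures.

Transfer time t = 10.8 hours = 38880 s, and t = π√(a_t³/μ).
So a_t = (μ t²/π²)^(1/3) = (3.986×10^5 × (38880)² / π²)^(1/3) = 39376 km.
Since a_t = (r₁ + r₂)/2, r₂ = 2a_t − r₁ = 2×39376 − 7920 = 70832 km.

r₂ = 70800 km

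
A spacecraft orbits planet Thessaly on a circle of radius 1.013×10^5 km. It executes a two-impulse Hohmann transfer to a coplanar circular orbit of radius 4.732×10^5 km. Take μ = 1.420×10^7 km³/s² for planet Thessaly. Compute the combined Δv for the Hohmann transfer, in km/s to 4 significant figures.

Δv = 5.581 km/s

Transfer-ellipse semi-major axis a_t = (r₁ + r₂)/2 = (1.013×10^5 + 4.732×10^5)/2 = 2.8725×10^5 km.
Circular speed at r₁: v₁ = √(μ/r₁) = √(1.420×10^7/1.013×10^5) = 11.840 km/s.
Transfer-orbit speed at r₁ (v² = μ(2/r − 1/a)): v_p = √[μ(2/r₁ − 1/a_t)] = 15.196 km/s.
First burn Δv₁ = |v_p − v₁| = 3.356 km/s.
At r₂, v₂ = √(μ/r₂) = 5.478 km/s.
Transfer-orbit speed at r₂: v_a = √[μ(2/r₂ − 1/a_t)] = 3.253 km/s.
Second burn Δv₂ = |v₂ − v_a| = 2.225 km/s.
Total Δv = Δv₁ + Δv₂ = 5.581 km/s.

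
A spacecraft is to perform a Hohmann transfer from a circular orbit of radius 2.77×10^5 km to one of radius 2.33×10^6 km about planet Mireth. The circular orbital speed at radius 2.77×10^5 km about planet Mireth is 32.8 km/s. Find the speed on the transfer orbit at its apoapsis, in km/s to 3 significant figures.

v = 5.21 km/s

From the circular-orbit relation v² = μ/r at r = 2.77×10^5 km: μ = v²r = (32.8)² × 2.77×10^5 = 2.98008×10^8 km³/s².
The Hohmann ellipse has a_t = (r₁ + r₂)/2 = 1.3035×10^6 km.
At apoapsis, r = 2.330×10^6 km.
Applying v² = μ(2/r − 1/a_t): v = 5.213 km/s.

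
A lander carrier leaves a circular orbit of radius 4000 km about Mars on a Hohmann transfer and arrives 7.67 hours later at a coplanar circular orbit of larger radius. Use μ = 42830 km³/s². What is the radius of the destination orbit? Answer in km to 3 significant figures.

Transfer time t = 7.67 hours = 27612 s, and t = π√(a_t³/μ).
So a_t = (μ t²/π²)^(1/3) = (42830 × (27612)² / π²)^(1/3) = 14901 km.
Since a_t = (r₁ + r₂)/2, r₂ = 2a_t − r₁ = 2×14901 − 4000 = 25802 km.

r₂ = 25800 km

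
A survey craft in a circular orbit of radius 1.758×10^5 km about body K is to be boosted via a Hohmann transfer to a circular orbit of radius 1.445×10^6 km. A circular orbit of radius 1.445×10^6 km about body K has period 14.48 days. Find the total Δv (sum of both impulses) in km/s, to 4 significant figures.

Δv = 10.85 km/s

From Kepler's third law T² = 4π²r³/μ at r = 1.445×10^6 km, T = 14.48 days = 14.48 × 86400 s = 1.251072×10^6 s: μ = 4π²r³/T² = 7.61025×10^7 km³/s².
Semi-major axis of the transfer orbit: a_t = (1.758×10^5 + 1.445×10^6)/2 = 8.104×10^5 km.
At r₁ the circular-orbit speed is v₁ = √(μ/r₁) = 20.806 km/s.
Transfer-orbit speed at r₁ (v² = μ(2/r − 1/a)): v_p = √[μ(2/r₁ − 1/a_t)] = 27.783 km/s.
First burn Δv₁ = |v_p − v₁| = 6.977 km/s.
Circular speed at r₂: v₂ = √(μ/r₂) = 7.257 km/s.
Transfer-orbit speed at r₂: v_a = √[μ(2/r₂ − 1/a_t)] = 3.380 km/s.
Second burn Δv₂ = |v₂ − v_a| = 3.877 km/s.
Total Δv = Δv₁ + Δv₂ = 10.85 km/s.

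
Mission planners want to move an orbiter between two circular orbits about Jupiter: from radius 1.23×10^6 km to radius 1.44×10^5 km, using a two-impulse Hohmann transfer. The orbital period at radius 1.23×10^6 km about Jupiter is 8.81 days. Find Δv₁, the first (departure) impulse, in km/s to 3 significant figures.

From Kepler's third law T² = 4π²r³/μ at r = 1.23×10^6 km, T = 8.81 days = 8.81 × 86400 s = 7.61184×10^5 s: μ = 4π²r³/T² = 1.26793×10^8 km³/s².
Semi-major axis of the transfer orbit: a_t = (1.230×10^6 + 1.440×10^5)/2 = 6.870×10^5 km.
Circular speed at r = 1.230×10^6 km: v_c = √(μ/r) = 10.153 km/s.
Transfer-orbit speed at the same r (vis-viva, a = a_t): v_t = √[μ(2/r − 1/a_t)] = 4.6483 km/s.
Δv₁ = |v_t − v_c| = |4.6483 − 10.153| = 5.505 km/s.

Δv₁ = 5.50 km/s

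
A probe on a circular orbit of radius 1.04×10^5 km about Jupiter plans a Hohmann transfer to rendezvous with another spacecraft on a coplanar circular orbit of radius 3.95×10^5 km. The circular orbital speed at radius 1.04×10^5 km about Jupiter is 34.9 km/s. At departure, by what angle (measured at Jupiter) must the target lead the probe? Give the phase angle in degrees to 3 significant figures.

From the circular-orbit relation v² = μ/r at r = 1.04×10^5 km: μ = v²r = (34.9)² × 1.04×10^5 = 1.26673×10^8 km³/s².
The Hohmann ellipse has a_t = (r₁ + r₂)/2 = 2.495×10^5 km.
The half-period of the transfer ellipse is t = π√(a_t³/μ) = 34790 s.
Target angular speed ω₂ = √(μ/r₂³) = 4.534×10^-5 rad/s.
Angle swept by the target during transfer: ω₂·t = 1.577 rad = 90.36°.
The probe traverses 180° on the transfer ellipse, so the target must lead by 180° − 90.36° = 89.6°.

φ = 89.6°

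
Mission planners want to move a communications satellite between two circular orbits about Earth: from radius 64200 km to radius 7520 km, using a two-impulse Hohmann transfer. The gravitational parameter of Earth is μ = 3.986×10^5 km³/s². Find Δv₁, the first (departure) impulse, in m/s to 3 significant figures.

Δv₁ = 1350 m/s

Semi-major axis of the transfer orbit: a_t = (64200 + 7520)/2 = 35860 km.
Circular speed at r = 64200 km: v_c = √(μ/r) = 2.492 km/s.
Transfer-orbit speed at the same r (vis-viva, a = a_t): v_t = √[μ(2/r − 1/a_t)] = 1.141 km/s.
Δv₁ = |v_t − v_c| = |1.141 − 2.492| = 1.351 km/s.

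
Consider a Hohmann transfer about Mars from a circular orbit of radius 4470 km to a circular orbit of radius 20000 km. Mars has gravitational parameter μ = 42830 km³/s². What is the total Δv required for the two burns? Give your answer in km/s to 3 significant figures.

The Hohmann ellipse has a_t = (r₁ + r₂)/2 = 12235 km.
At r₁ the circular-orbit speed is v₁ = √(μ/r₁) = 3.0954 km/s.
On the transfer ellipse at r₁, v² = μ(2/r − 1/a) gives v_p = √[μ(2/r₁ − 1/a_t)] = 3.9576 km/s.
First burn Δv₁ = |v_p − v₁| = 0.8622 km/s.
At r₂, v₂ = √(μ/r₂) = 1.4634 km/s.
Transfer-orbit speed at r₂: v_a = √[μ(2/r₂ − 1/a_t)] = 0.88453 km/s.
Second burn Δv₂ = |v₂ − v_a| = 0.5789 km/s.
Δv = Δv₁ + Δv₂ = 0.8622 + 0.5789 = 1.441 km/s.

Δv = 1.44 km/s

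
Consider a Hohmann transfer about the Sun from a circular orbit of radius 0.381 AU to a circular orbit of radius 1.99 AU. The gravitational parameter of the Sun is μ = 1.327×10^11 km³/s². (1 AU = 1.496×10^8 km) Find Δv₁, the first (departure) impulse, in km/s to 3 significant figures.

In km: r₁ = 0.381 × 1.496×10^8 = 5.69976×10^7 km; r₂ = 1.99 × 1.496×10^8 = 2.97704×10^8 km.
Transfer-ellipse semi-major axis a_t = (r₁ + r₂)/2 = (5.69976×10^7 + 2.97704×10^8)/2 = 1.773508×10^8 km.
On the circular orbit at r = 5.69976×10^7 km, v_c = √(μ/r) = 48.25 km/s.
Vis-viva on the transfer ellipse at r = 5.69976×10^7 km gives v_t = √[μ(2/r − 1/a_t)] = 62.51 km/s.
Δv₁ = |v_t − v_c| = |62.51 − 48.25| = 14.26 km/s.

Δv₁ = 14.3 km/s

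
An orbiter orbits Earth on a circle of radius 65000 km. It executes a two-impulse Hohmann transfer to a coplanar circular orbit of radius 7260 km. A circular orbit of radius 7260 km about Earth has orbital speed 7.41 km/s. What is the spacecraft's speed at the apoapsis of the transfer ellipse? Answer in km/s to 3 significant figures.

v = 1.11 km/s

From the circular-orbit relation v² = μ/r at r = 7260 km: μ = v²r = (7.41)² × 7260 = 3.98633×10^5 km³/s².
Semi-major axis of the transfer orbit: a_t = (65000 + 7260)/2 = 36130 km.
At apoapsis, r = 65000 km.
From the vis-viva equation, v = √[μ(2/r − 1/a_t)] = 1.110 km/s.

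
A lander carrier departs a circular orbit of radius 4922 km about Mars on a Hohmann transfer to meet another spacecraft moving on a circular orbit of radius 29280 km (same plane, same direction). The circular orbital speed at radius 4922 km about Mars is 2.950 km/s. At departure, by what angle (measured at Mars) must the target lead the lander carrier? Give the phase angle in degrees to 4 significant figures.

From the circular-orbit relation v² = μ/r at r = 4922 km: μ = v²r = (2.950)² × 4922 = 42833.7 km³/s².
Transfer-ellipse semi-major axis a_t = (r₁ + r₂)/2 = (4922 + 29280)/2 = 17101 km.
The half-period of the transfer ellipse is t = π√(a_t³/μ) = 33946.1 s.
Target angular speed ω₂ = √(μ/r₂³) = 4.13082×10^-5 rad/s.
Angle swept by the target during transfer: ω₂·t = 1.40225 rad = 80.34°.
The lander carrier traverses 180° on the transfer ellipse, so the target must lead by 180° − 80.34° = 99.66°.

φ = 99.66°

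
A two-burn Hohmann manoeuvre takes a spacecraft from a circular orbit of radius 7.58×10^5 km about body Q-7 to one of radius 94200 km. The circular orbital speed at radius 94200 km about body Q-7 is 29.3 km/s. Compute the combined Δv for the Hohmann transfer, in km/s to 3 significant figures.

Δv = 15.3 km/s

From the circular-orbit relation v² = μ/r at r = 94200 km: μ = v²r = (29.3)² × 94200 = 8.08698×10^7 km³/s².
The Hohmann ellipse has a_t = (r₁ + r₂)/2 = 4.261×10^5 km.
At r₁ the circular-orbit speed is v₁ = √(μ/r₁) = 10.329 km/s.
Transfer-orbit speed at r₁ (v² = μ(2/r − 1/a)): v_a = √[μ(2/r₁ − 1/a_t)] = 4.8566 km/s.
First burn Δv₁ = |v_a − v₁| = 5.472 km/s.
At r₂, v₂ = √(μ/r₂) = 29.300 km/s.
Transfer-orbit speed at r₂: v_p = √[μ(2/r₂ − 1/a_t)] = 39.079 km/s.
Second burn Δv₂ = |v₂ − v_p| = 9.779 km/s.
Total Δv = Δv₁ + Δv₂ = 15.25 km/s.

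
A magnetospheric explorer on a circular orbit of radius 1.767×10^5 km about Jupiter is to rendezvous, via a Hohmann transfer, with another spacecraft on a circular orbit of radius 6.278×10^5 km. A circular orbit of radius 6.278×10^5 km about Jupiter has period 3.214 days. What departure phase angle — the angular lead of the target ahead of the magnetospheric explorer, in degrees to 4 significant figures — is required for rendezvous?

From Kepler's third law T² = 4π²r³/μ at r = 6.278×10^5 km, T = 3.214 days = 3.214 × 86400 s = 2.776896×10^5 s: μ = 4π²r³/T² = 1.26679×10^8 km³/s².
The Hohmann ellipse has a_t = (r₁ + r₂)/2 = 4.0225×10^5 km.
Transfer time t = π√(a_t³/μ) = 71210.12 s.
The target's mean motion on its circular orbit is ω₂ = √(μ/r₂³) = 2.262665×10^-5 rad/s.
Angle swept by the target during transfer: ω₂·t = 1.61125 rad = 92.32°.
Arrival is 180° from departure on the ellipse, so φ = 180° − 92.32° = 87.68°.

φ = 87.68°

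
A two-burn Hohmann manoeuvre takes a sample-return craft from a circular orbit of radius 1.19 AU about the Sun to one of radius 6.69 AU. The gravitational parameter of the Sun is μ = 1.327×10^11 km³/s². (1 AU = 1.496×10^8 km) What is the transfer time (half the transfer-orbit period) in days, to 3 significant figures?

t = 1430 days

In km: r₁ = 1.19 × 1.496×10^8 = 1.78024×10^8 km; r₂ = 6.69 × 1.496×10^8 = 1.000824×10^9 km.
Transfer-ellipse semi-major axis a_t = (r₁ + r₂)/2 = (1.78024×10^8 + 1.000824×10^9)/2 = 5.89424×10^8 km.
By Kepler's third law the transfer-orbit period is T = 2π√(a_t³/μ), so t = T/2 = 1.234×10^8 s.
Converting: 1.234×10^8 s ÷ 86400 s/day = 1430 days.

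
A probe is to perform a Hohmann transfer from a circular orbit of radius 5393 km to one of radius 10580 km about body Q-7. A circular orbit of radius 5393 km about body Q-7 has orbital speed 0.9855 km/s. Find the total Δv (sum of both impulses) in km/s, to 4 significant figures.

From the circular-orbit relation v² = μ/r at r = 5393 km: μ = v²r = (0.9855)² × 5393 = 5237.74 km³/s².
Transfer-ellipse semi-major axis a_t = (r₁ + r₂)/2 = (5393 + 10580)/2 = 7986.5 km.
Circular speed at r₁: v₁ = √(μ/r₁) = √(5237.74/5393) = 0.98550 km/s.
Transfer-orbit speed at r₁ (v² = μ(2/r − 1/a)): v_p = √[μ(2/r₁ − 1/a_t)] = 1.1343 km/s.
First burn Δv₁ = |v_p − v₁| = 0.1488 km/s.
At r₂, v₂ = √(μ/r₂) = 0.7036 km/s.
Transfer-orbit speed at r₂: v_a = √[μ(2/r₂ − 1/a_t)] = 0.5782 km/s.
Second burn Δv₂ = |v₂ − v_a| = 0.1254 km/s.
Total Δv = Δv₁ + Δv₂ = 0.2742 km/s.

Δv = 0.2742 km/s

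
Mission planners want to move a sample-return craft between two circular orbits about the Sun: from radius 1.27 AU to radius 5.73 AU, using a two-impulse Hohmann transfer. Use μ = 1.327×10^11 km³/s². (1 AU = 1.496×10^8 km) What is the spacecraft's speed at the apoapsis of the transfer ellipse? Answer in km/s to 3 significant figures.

In km: r₁ = 1.27 × 1.496×10^8 = 1.89992×10^8 km; r₂ = 5.73 × 1.496×10^8 = 8.57208×10^8 km.
The Hohmann ellipse has a_t = (r₁ + r₂)/2 = 5.236×10^8 km.
At apoapsis, r = 8.57208×10^8 km.
Vis-viva: v = √[μ(2/r − 1/a_t)] = √[1.327×10^11 × (2/8.57208×10^8 − 1/5.236×10^8)] = 7.495 km/s.

v = 7.49 km/s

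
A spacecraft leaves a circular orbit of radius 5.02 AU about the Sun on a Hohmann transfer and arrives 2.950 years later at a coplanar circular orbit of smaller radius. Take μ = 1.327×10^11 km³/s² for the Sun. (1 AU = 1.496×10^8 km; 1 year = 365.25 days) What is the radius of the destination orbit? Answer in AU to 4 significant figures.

In km: r₁ = 5.02 × 1.496×10^8 = 7.50992×10^8 km.
Transfer time t = 2.950 years × 365.25 × 86400 s = 9.309492×10^7 s, and t = π√(a_t³/μ).
So a_t = (μ t²/π²)^(1/3) = (1.327×10^11 × (9.309492×10^7)² / π²)^(1/3) = 4.8844×10^8 km.
Since a_t = (r₁ + r₂)/2, r₂ = 2a_t − r₁ = 2×4.8844×10^8 − 7.50992×10^8 = 2.25888×10^8 km.
In AU: r₂ = 2.25888×10^8 / 1.496×10^8 = 1.510 AU.

r₂ = 1.510 AU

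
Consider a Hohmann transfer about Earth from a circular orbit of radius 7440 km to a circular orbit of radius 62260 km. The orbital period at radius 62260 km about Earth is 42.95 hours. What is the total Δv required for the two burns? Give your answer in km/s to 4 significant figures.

Δv = 3.825 km/s

From Kepler's third law T² = 4π²r³/μ at r = 62260 km, T = 42.95 hours = 42.95 × 3600 s = 1.5462×10^5 s: μ = 4π²r³/T² = 3.98525×10^5 km³/s².
Semi-major axis of the transfer orbit: a_t = (7440 + 62260)/2 = 34850 km.
Circular speed at r₁: v₁ = √(μ/r₁) = √(3.98525×10^5/7440) = 7.3188 km/s.
On the transfer ellipse at r₁, v² = μ(2/r − 1/a) gives v_p = √[μ(2/r₁ − 1/a_t)] = 9.7824 km/s.
First burn Δv₁ = |v_p − v₁| = 2.464 km/s.
At r₂, v₂ = √(μ/r₂) = 2.530 km/s.
Transfer-orbit speed at r₂: v_a = √[μ(2/r₂ − 1/a_t)] = 1.169 km/s.
Second burn Δv₂ = |v₂ − v_a| = 1.361 km/s.
Δv = Δv₁ + Δv₂ = 2.464 + 1.361 = 3.825 km/s.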